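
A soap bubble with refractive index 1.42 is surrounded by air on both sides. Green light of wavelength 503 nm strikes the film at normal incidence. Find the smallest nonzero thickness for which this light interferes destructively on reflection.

177 nm

Top surface (1.0 → 1.42): reflection off a higher-index medium gives a half-wave phase shift.
Ray reflecting at the bottom interface goes from n = 1.42 toward n = 1.0: no phase shift.
The two reflections differ by half a wavelength.
For weak reflection here: 2 n t = m λ.
The smallest nonzero thickness corresponds to m = 1: t = m λ / (2 n) = 1.00 × 503 / (2 × 1.42) = 177 nm.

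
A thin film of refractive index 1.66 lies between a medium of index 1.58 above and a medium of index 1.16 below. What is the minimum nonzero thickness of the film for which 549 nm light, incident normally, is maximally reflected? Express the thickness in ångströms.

Top surface (1.58 → 1.66): reflection off a higher-index medium gives a half-wave phase shift.
At the lower boundary (n = 1.66 to n = 1.16) the reflected ray undergoes no phase shift.
The two reflections differ by half a wavelength.
For strong reflection here: 2 n t = (m + ½) λ.
Minimum at m = 0: t = λ / (4 n) = 549 / (4 × 1.66) = 82.7 nm.

827 Å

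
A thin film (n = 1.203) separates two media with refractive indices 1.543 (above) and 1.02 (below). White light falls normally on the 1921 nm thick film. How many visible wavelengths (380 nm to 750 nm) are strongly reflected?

At the upper boundary (n = 1.543 to n = 1.203) the reflected ray undergoes no phase shift.
Bottom surface (1.203 → 1.02): reflection off a lower-index medium gives no phase shift.
Zero or two π shifts → no net half-wave offset.
So the condition for constructive reflection is 2 n t = m λ.
λ = 2 n t / m = 4622 / m nm.
m=6: 770 nm (IR); m=7: 660 nm (visible); m=8: 578 nm (visible); m=9: 514 nm (visible); m=10: 462 nm (visible); m=11: 420 nm (visible); m=12: 385 nm (visible); m=13: 356 nm (UV).

6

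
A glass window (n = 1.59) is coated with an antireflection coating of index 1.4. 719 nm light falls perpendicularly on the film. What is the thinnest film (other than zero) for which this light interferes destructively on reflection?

128 nm

Ray reflecting at the top interface goes from n = 1.0 toward n = 1.4: a half-wave phase shift.
Bottom surface (1.4 → 1.59): reflection off a higher-index medium gives a half-wave phase shift.
The two reflections carry the same phase change, so no net offset.
For dark reflection here: 2 n t = (m + ½) λ.
Minimum at m = 0: t = λ / (4 n) = 719 / (4 × 1.4) = 128 nm.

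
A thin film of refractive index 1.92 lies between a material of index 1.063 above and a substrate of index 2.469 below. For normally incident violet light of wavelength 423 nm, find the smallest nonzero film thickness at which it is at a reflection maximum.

At the upper boundary (n = 1.063 to n = 1.92) the reflected ray undergoes a half-wave phase shift.
At the lower boundary (n = 1.92 to n = 2.469) the reflected ray undergoes a half-wave phase shift.
The two reflections carry the same phase change, so no net offset.
So the condition for constructive reflection is 2 n t = m λ.
Minimum nonzero at m = 1: t = λ / (2 n) = 423 / (2 × 1.92) = 110 nm.

110 nm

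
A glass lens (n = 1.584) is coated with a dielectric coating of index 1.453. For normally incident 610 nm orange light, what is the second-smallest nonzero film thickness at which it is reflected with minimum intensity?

Top surface (1.0 → 1.453): reflection off a higher-index medium gives a half-wave phase shift.
At the lower boundary (n = 1.453 to n = 1.584) the reflected ray undergoes a half-wave phase shift.
The two reflections carry the same phase change, so no net offset.
So the condition for destructive reflection is 2 n t = (m + ½) λ.
The second-smallest nonzero thickness corresponds to m = 1: t = (m + ½) λ / (2 n) = 1.50 × 610 / (2 × 1.453) = 315 nm.

315 nm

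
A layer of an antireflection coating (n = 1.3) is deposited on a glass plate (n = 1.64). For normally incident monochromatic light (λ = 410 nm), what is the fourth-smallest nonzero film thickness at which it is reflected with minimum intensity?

At the upper boundary (n = 1.0 to n = 1.3) the reflected ray undergoes a half-wave phase shift.
At the lower boundary (n = 1.3 to n = 1.64) the reflected ray undergoes a half-wave phase shift.
The two reflections carry the same phase change, so no net offset.
So the condition for destructive reflection is 2 n t = (m + ½) λ.
The fourth-smallest nonzero thickness corresponds to m = 3: t = (m + ½) λ / (2 n) = 3.50 × 410 / (2 × 1.3) = 552 nm.

552 nm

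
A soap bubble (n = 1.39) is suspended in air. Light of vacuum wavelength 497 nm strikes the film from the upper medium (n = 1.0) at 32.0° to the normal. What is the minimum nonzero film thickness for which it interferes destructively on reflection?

At the upper boundary (n = 1.0 to n = 1.39) the reflected ray undergoes a half-wave phase shift.
At the lower boundary (n = 1.39 to n = 1.0) the reflected ray undergoes no phase shift.
Exactly one π shift → a net half-wave offset.
With one net inversion, destructive interference in reflection requires 2 n t cos θ_r = m λ.
Snell's law: 1.0 sin 32.0° = 1.39 sin θ_r → sin θ_r = 0.381, cos θ_r = 0.924.
Minimum nonzero at m = 1: t = λ / (2 n cos θ_r) = 497 / (2 × 1.39 × 0.924) = 193 nm.

193 nm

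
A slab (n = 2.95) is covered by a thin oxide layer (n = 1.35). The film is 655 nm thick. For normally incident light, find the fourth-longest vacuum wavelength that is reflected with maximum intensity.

442 nm

Top surface (1.0 → 1.35): reflection off a higher-index medium gives a half-wave phase shift.
At the lower boundary (n = 1.35 to n = 2.95) the reflected ray undergoes a half-wave phase shift.
Zero or two π shifts → no net half-wave offset.
With no net inversion, constructive interference in reflection requires 2 n t = m λ.
λ = 2 n t / m. The fourth-longest wavelength is m = 4: λ = 2 × 1.35 × 655 / 4.00 = 442 nm.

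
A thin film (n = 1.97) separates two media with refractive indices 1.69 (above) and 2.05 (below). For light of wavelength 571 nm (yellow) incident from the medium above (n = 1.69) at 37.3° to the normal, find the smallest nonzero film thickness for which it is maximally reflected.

170 nm

Top surface (1.69 → 1.97): reflection off a higher-index medium gives a half-wave phase shift.
Ray reflecting at the bottom interface goes from n = 1.97 toward n = 2.05: a half-wave phase shift.
Net: no relative phase inversion (both shifts match).
So the condition for constructive reflection is 2 n t cos θ_r = m λ.
Snell's law: 1.69 sin 37.3° = 1.97 sin θ_r → sin θ_r = 0.520, cos θ_r = 0.854.
Minimum nonzero at m = 1: t = λ / (2 n cos θ_r) = 571 / (2 × 1.97 × 0.854) = 170 nm.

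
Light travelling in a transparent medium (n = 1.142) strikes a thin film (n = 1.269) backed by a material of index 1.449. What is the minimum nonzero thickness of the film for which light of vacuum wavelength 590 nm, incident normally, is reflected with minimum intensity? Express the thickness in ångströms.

Ray reflecting at the top interface goes from n = 1.142 toward n = 1.269: a half-wave phase shift.
At the lower boundary (n = 1.269 to n = 1.449) the reflected ray undergoes a half-wave phase shift.
The two reflections carry the same phase change, so no net offset.
So the condition for destructive reflection is 2 n t = (m + ½) λ.
Minimum at m = 0: t = λ / (4 n) = 590 / (4 × 1.269) = 116 nm.

1162 Å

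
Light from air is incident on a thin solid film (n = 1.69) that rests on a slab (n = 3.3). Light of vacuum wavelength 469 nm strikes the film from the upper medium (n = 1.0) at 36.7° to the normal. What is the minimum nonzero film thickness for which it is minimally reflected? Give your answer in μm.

0.0742 μm

Top surface (1.0 → 1.69): reflection off a higher-index medium gives a half-wave phase shift.
Bottom surface (1.69 → 3.3): reflection off a higher-index medium gives a half-wave phase shift.
The two reflections carry the same phase change, so no net offset.
For dark reflection here: 2 n t cos θ_r = (m + ½) λ.
Snell's law: 1.0 sin 36.7° = 1.69 sin θ_r → sin θ_r = 0.354, cos θ_r = 0.935.
Minimum at m = 0: t = λ / (4 n cos θ_r) = 469 / (4 × 1.69 × 0.935) = 74.2 nm.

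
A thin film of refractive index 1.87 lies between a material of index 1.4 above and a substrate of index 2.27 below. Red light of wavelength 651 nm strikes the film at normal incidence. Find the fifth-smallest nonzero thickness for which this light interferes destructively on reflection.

783 nm

At the upper boundary (n = 1.4 to n = 1.87) the reflected ray undergoes a half-wave phase shift.
At the lower boundary (n = 1.87 to n = 2.27) the reflected ray undergoes a half-wave phase shift.
The two reflections carry the same phase change, so no net offset.
So the condition for destructive reflection is 2 n t = (m + ½) λ.
The fifth-smallest nonzero thickness corresponds to m = 4: t = (m + ½) λ / (2 n) = 4.50 × 651 / (2 × 1.87) = 783 nm.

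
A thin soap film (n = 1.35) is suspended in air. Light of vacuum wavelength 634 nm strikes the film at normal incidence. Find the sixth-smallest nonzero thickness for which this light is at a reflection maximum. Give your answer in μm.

1.29 μm

Top surface (1.0 → 1.35): reflection off a higher-index medium gives a half-wave phase shift.
Bottom surface (1.35 → 1.0): reflection off a lower-index medium gives no phase shift.
The two reflections differ by half a wavelength.
So the condition for constructive reflection is 2 n t = (m + ½) λ.
The sixth-smallest nonzero thickness corresponds to m = 5: t = (m + ½) λ / (2 n) = 5.50 × 634 / (2 × 1.35) = 1291 nm.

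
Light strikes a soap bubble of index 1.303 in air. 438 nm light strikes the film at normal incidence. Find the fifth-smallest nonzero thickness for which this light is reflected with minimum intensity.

840 nm

At the upper boundary (n = 1.0 to n = 1.303) the reflected ray undergoes a half-wave phase shift.
Bottom surface (1.303 → 1.0): reflection off a lower-index medium gives no phase shift.
Net: one phase inversion between the two reflected rays.
With one net inversion, destructive interference in reflection requires 2 n t = m λ.
The fifth-smallest nonzero thickness corresponds to m = 5: t = m λ / (2 n) = 5.00 × 438 / (2 × 1.303) = 840 nm.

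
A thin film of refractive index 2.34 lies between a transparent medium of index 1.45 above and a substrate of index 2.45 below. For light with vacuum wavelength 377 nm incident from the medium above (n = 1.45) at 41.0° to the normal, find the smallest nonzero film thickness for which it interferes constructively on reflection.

88.2 nm

Ray reflecting at the top interface goes from n = 1.45 toward n = 2.34: a half-wave phase shift.
At the lower boundary (n = 2.34 to n = 2.45) the reflected ray undergoes a half-wave phase shift.
The two reflections carry the same phase change, so no net offset.
So the condition for constructive reflection is 2 n t cos θ_r = m λ.
Snell's law: 1.45 sin 41.0° = 2.34 sin θ_r → sin θ_r = 0.407, cos θ_r = 0.914.
Minimum nonzero at m = 1: t = λ / (2 n cos θ_r) = 377 / (2 × 2.34 × 0.914) = 88.2 nm.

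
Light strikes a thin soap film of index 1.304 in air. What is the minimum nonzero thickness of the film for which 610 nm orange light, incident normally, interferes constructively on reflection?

Top surface (1.0 → 1.304): reflection off a higher-index medium gives a half-wave phase shift.
Ray reflecting at the bottom interface goes from n = 1.304 toward n = 1.0: no phase shift.
Net: one phase inversion between the two reflected rays.
With one net inversion, constructive interference in reflection requires 2 n t = (m + ½) λ.
Minimum at m = 0: t = λ / (4 n) = 610 / (4 × 1.304) = 117 nm.

117 nm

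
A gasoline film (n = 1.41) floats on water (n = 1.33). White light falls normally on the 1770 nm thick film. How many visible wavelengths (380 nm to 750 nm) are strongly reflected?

Top surface (1.0 → 1.41): reflection off a higher-index medium gives a half-wave phase shift.
At the lower boundary (n = 1.41 to n = 1.33) the reflected ray undergoes no phase shift.
The two reflections differ by half a wavelength.
So the condition for constructive reflection is 2 n t = (m + ½) λ.
λ = 2 n t / (m + ½) = 4991 / (m + ½) nm.
m=6: 768 nm (IR); m=7: 666 nm (visible); m=8: 587 nm (visible); m=9: 525 nm (visible); m=10: 475 nm (visible); m=11: 434 nm (visible); m=12: 399 nm (visible); m=13: 370 nm (UV).

6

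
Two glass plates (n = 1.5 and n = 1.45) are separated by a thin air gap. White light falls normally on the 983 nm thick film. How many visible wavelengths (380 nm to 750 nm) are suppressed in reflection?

3

Ray reflecting at the top interface goes from n = 1.5 toward n = 1.0: no phase shift.
Bottom surface (1.0 → 1.45): reflection off a higher-index medium gives a half-wave phase shift.
Exactly one π shift → a net half-wave offset.
For dark reflection here: 2 n t = m λ.
λ = 2 n t / m = 1966 / m nm.
m=2: 983 nm (IR); m=3: 655 nm (visible); m=4: 492 nm (visible); m=5: 393 nm (visible); m=6: 328 nm (UV).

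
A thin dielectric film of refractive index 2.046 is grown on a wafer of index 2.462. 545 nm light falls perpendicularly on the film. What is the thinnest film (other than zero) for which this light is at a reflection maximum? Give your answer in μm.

Ray reflecting at the top interface goes from n = 1.0 toward n = 2.046: a half-wave phase shift.
At the lower boundary (n = 2.046 to n = 2.462) the reflected ray undergoes a half-wave phase shift.
The two reflections carry the same phase change, so no net offset.
So the condition for constructive reflection is 2 n t = m λ.
Minimum nonzero at m = 1: t = λ / (2 n) = 545 / (2 × 2.046) = 133 nm.

0.133 μm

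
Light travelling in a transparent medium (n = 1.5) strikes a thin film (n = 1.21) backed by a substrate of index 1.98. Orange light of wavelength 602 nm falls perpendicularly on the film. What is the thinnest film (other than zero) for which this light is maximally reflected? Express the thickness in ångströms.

At the upper boundary (n = 1.5 to n = 1.21) the reflected ray undergoes no phase shift.
At the lower boundary (n = 1.21 to n = 1.98) the reflected ray undergoes a half-wave phase shift.
Exactly one π shift → a net half-wave offset.
So the condition for constructive reflection is 2 n t = (m + ½) λ.
Minimum at m = 0: t = λ / (4 n) = 602 / (4 × 1.21) = 124 nm.

1244 Å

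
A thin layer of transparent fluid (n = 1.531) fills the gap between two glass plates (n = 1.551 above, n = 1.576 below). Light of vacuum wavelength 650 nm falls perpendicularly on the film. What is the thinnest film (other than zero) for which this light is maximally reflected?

Ray reflecting at the top interface goes from n = 1.551 toward n = 1.531: no phase shift.
Bottom surface (1.531 → 1.576): reflection off a higher-index medium gives a half-wave phase shift.
Net: one phase inversion between the two reflected rays.
So the condition for constructive reflection is 2 n t = (m + ½) λ.
Minimum at m = 0: t = λ / (4 n) = 650 / (4 × 1.531) = 106 nm.

106 nm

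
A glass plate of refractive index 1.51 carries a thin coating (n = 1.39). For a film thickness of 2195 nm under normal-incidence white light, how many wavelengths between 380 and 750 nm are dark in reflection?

8

Top surface (1.0 → 1.39): reflection off a higher-index medium gives a half-wave phase shift.
At the lower boundary (n = 1.39 to n = 1.51) the reflected ray undergoes a half-wave phase shift.
The two reflections carry the same phase change, so no net offset.
So the condition for destructive reflection is 2 n t = (m + ½) λ.
λ = 2 n t / (m + ½) = 6102 / (m + ½) nm.
m=7: 814 nm (IR); m=8: 718 nm (visible); m=9: 642 nm (visible); m=10: 581 nm (visible); m=11: 531 nm (visible); m=12: 488 nm (visible); m=13: 452 nm (visible); m=14: 421 nm (visible); m=15: 394 nm (visible); m=16: 370 nm (UV).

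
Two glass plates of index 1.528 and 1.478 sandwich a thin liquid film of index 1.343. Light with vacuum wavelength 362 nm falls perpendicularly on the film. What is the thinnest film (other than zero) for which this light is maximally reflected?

67.4 nm

Ray reflecting at the top interface goes from n = 1.528 toward n = 1.343: no phase shift.
Bottom surface (1.343 → 1.478): reflection off a higher-index medium gives a half-wave phase shift.
Net: one phase inversion between the two reflected rays.
For bright reflection here: 2 n t = (m + ½) λ.
Minimum at m = 0: t = λ / (4 n) = 362 / (4 × 1.343) = 67.4 nm.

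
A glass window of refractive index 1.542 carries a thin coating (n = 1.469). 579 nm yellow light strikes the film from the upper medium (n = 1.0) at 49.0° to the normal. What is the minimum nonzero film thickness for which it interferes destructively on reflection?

At the upper boundary (n = 1.0 to n = 1.469) the reflected ray undergoes a half-wave phase shift.
At the lower boundary (n = 1.469 to n = 1.542) the reflected ray undergoes a half-wave phase shift.
Net: no relative phase inversion (both shifts match).
So the condition for destructive reflection is 2 n t cos θ_r = (m + ½) λ.
Snell's law: 1.0 sin 49.0° = 1.469 sin θ_r → sin θ_r = 0.514, cos θ_r = 0.858.
Minimum at m = 0: t = λ / (4 n cos θ_r) = 579 / (4 × 1.469 × 0.858) = 115 nm.

115 nm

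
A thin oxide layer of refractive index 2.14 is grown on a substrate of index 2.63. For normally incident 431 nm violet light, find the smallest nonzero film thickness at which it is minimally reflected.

50.4 nm

Ray reflecting at the top interface goes from n = 1.0 toward n = 2.14: a half-wave phase shift.
Bottom surface (2.14 → 2.63): reflection off a higher-index medium gives a half-wave phase shift.
Zero or two π shifts → no net half-wave offset.
With no net inversion, destructive interference in reflection requires 2 n t = (m + ½) λ.
Minimum at m = 0: t = λ / (4 n) = 431 / (4 × 2.14) = 50.4 nm.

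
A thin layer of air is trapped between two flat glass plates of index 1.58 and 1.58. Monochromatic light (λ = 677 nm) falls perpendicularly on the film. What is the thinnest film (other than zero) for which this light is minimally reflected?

339 nm

Top surface (1.58 → 1.0): reflection off a lower-index medium gives no phase shift.
Bottom surface (1.0 → 1.58): reflection off a higher-index medium gives a half-wave phase shift.
The two reflections differ by half a wavelength.
For dark reflection here: 2 n t = m λ.
Minimum nonzero at m = 1: t = λ / (2 n) = 677 / (2 × 1.0) = 339 nm.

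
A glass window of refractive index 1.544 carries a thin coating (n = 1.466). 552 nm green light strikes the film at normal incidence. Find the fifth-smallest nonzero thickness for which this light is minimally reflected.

At the upper boundary (n = 1.0 to n = 1.466) the reflected ray undergoes a half-wave phase shift.
Bottom surface (1.466 → 1.544): reflection off a higher-index medium gives a half-wave phase shift.
The two reflections carry the same phase change, so no net offset.
With no net inversion, destructive interference in reflection requires 2 n t = (m + ½) λ.
The fifth-smallest nonzero thickness corresponds to m = 4: t = (m + ½) λ / (2 n) = 4.50 × 552 / (2 × 1.466) = 847 nm.

847 nm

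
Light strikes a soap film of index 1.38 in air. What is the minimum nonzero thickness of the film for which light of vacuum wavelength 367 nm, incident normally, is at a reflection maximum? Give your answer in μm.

Top surface (1.0 → 1.38): reflection off a higher-index medium gives a half-wave phase shift.
Bottom surface (1.38 → 1.0): reflection off a lower-index medium gives no phase shift.
Exactly one π shift → a net half-wave offset.
With one net inversion, constructive interference in reflection requires 2 n t = (m + ½) λ.
Minimum at m = 0: t = λ / (4 n) = 367 / (4 × 1.38) = 66.5 nm.

0.0665 μm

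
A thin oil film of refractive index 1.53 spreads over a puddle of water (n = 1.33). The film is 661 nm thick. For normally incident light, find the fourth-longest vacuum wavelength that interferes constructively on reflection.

578 nm

Ray reflecting at the top interface goes from n = 1.0 toward n = 1.53: a half-wave phase shift.
At the lower boundary (n = 1.53 to n = 1.33) the reflected ray undergoes no phase shift.
Net: one phase inversion between the two reflected rays.
With one net inversion, constructive interference in reflection requires 2 n t = (m + ½) λ.
λ = 2 n t / (m + ½). The fourth-longest wavelength is m = 3: λ = 2 × 1.53 × 661 / 3.50 = 578 nm.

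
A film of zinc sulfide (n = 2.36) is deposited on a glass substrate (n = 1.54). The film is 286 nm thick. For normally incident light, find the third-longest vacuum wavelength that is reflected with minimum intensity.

Top surface (1.0 → 2.36): reflection off a higher-index medium gives a half-wave phase shift.
Ray reflecting at the bottom interface goes from n = 2.36 toward n = 1.54: no phase shift.
Net: one phase inversion between the two reflected rays.
For weak reflection here: 2 n t = m λ.
λ = 2 n t / m. The third-longest wavelength is m = 3: λ = 2 × 2.36 × 286 / 3.00 = 450 nm.

450 nm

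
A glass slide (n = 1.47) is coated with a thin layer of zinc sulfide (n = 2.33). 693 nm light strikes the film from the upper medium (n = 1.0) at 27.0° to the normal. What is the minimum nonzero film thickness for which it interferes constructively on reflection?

At the upper boundary (n = 1.0 to n = 2.33) the reflected ray undergoes a half-wave phase shift.
Ray reflecting at the bottom interface goes from n = 2.33 toward n = 1.47: no phase shift.
The two reflections differ by half a wavelength.
For bright reflection here: 2 n t cos θ_r = (m + ½) λ.
Snell's law: 1.0 sin 27.0° = 2.33 sin θ_r → sin θ_r = 0.195, cos θ_r = 0.981.
Minimum at m = 0: t = λ / (4 n cos θ_r) = 693 / (4 × 2.33 × 0.981) = 75.8 nm.

75.8 nm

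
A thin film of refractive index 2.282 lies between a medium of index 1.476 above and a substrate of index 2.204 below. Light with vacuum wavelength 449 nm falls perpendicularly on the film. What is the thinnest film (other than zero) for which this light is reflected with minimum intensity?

98.4 nm

Ray reflecting at the top interface goes from n = 1.476 toward n = 2.282: a half-wave phase shift.
Ray reflecting at the bottom interface goes from n = 2.282 toward n = 2.204: no phase shift.
Net: one phase inversion between the two reflected rays.
So the condition for destructive reflection is 2 n t = m λ.
Minimum nonzero at m = 1: t = λ / (2 n) = 449 / (2 × 2.282) = 98.4 nm.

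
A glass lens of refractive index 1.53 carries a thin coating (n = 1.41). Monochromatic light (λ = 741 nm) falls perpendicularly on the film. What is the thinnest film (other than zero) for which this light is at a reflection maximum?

Top surface (1.0 → 1.41): reflection off a higher-index medium gives a half-wave phase shift.
At the lower boundary (n = 1.41 to n = 1.53) the reflected ray undergoes a half-wave phase shift.
The two reflections carry the same phase change, so no net offset.
For bright reflection here: 2 n t = m λ.
Minimum nonzero at m = 1: t = λ / (2 n) = 741 / (2 × 1.41) = 263 nm.

263 nm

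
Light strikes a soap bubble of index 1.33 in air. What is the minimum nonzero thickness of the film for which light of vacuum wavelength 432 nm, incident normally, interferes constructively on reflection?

81.2 nm

At the upper boundary (n = 1.0 to n = 1.33) the reflected ray undergoes a half-wave phase shift.
At the lower boundary (n = 1.33 to n = 1.0) the reflected ray undergoes no phase shift.
The two reflections differ by half a wavelength.
With one net inversion, constructive interference in reflection requires 2 n t = (m + ½) λ.
Minimum at m = 0: t = λ / (4 n) = 432 / (4 × 1.33) = 81.2 nm.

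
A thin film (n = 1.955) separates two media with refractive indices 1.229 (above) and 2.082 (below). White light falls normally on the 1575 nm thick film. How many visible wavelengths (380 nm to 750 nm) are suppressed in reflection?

8

At the upper boundary (n = 1.229 to n = 1.955) the reflected ray undergoes a half-wave phase shift.
Ray reflecting at the bottom interface goes from n = 1.955 toward n = 2.082: a half-wave phase shift.
Zero or two π shifts → no net half-wave offset.
For minimum reflection here: 2 n t = (m + ½) λ.
λ = 2 n t / (m + ½) = 6158 / (m + ½) nm.
m=7: 821 nm (IR); m=8: 725 nm (visible); m=9: 648 nm (visible); m=10: 587 nm (visible); m=11: 536 nm (visible); m=12: 493 nm (visible); m=13: 456 nm (visible); m=14: 425 nm (visible); m=15: 397 nm (visible); m=16: 373 nm (UV).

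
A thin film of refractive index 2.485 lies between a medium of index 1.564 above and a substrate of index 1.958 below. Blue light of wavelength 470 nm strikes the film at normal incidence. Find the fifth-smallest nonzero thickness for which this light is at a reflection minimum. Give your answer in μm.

0.473 μm

Top surface (1.564 → 2.485): reflection off a higher-index medium gives a half-wave phase shift.
At the lower boundary (n = 2.485 to n = 1.958) the reflected ray undergoes no phase shift.
Net: one phase inversion between the two reflected rays.
For weak reflection here: 2 n t = m λ.
The fifth-smallest nonzero thickness corresponds to m = 5: t = m λ / (2 n) = 5.00 × 470 / (2 × 2.485) = 473 nm.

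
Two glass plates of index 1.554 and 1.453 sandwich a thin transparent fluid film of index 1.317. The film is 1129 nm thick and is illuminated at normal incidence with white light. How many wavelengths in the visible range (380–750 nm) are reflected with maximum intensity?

Ray reflecting at the top interface goes from n = 1.554 toward n = 1.317: no phase shift.
Bottom surface (1.317 → 1.453): reflection off a higher-index medium gives a half-wave phase shift.
Exactly one π shift → a net half-wave offset.
For maximum reflection here: 2 n t = (m + ½) λ.
λ = 2 n t / (m + ½) = 2974 / (m + ½) nm.
m=3: 850 nm (IR); m=4: 661 nm (visible); m=5: 541 nm (visible); m=6: 458 nm (visible); m=7: 397 nm (visible); m=8: 350 nm (UV).

4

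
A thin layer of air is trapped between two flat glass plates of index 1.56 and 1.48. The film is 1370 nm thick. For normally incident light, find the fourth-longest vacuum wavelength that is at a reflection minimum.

685 nm

Ray reflecting at the top interface goes from n = 1.56 toward n = 1.0: no phase shift.
At the lower boundary (n = 1.0 to n = 1.48) the reflected ray undergoes a half-wave phase shift.
Net: one phase inversion between the two reflected rays.
So the condition for destructive reflection is 2 n t = m λ.
λ = 2 n t / m. The fourth-longest wavelength is m = 4: λ = 2 × 1.0 × 1370 / 4.00 = 685 nm.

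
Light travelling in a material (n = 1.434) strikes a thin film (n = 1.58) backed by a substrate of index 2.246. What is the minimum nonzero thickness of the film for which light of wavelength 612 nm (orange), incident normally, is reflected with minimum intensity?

96.8 nm

At the upper boundary (n = 1.434 to n = 1.58) the reflected ray undergoes a half-wave phase shift.
Bottom surface (1.58 → 2.246): reflection off a higher-index medium gives a half-wave phase shift.
The two reflections carry the same phase change, so no net offset.
With no net inversion, destructive interference in reflection requires 2 n t = (m + ½) λ.
Minimum at m = 0: t = λ / (4 n) = 612 / (4 × 1.58) = 96.8 nm.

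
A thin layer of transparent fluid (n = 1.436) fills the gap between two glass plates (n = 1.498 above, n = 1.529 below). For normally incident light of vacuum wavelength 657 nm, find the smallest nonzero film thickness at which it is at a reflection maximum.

114 nm

Top surface (1.498 → 1.436): reflection off a lower-index medium gives no phase shift.
Ray reflecting at the bottom interface goes from n = 1.436 toward n = 1.529: a half-wave phase shift.
Net: one phase inversion between the two reflected rays.
For maximum reflection here: 2 n t = (m + ½) λ.
Minimum at m = 0: t = λ / (4 n) = 657 / (4 × 1.436) = 114 nm.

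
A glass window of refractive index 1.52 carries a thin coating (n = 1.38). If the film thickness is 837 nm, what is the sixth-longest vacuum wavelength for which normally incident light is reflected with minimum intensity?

420 nm

Ray reflecting at the top interface goes from n = 1.0 toward n = 1.38: a half-wave phase shift.
Bottom surface (1.38 → 1.52): reflection off a higher-index medium gives a half-wave phase shift.
The two reflections carry the same phase change, so no net offset.
With no net inversion, destructive interference in reflection requires 2 n t = (m + ½) λ.
λ = 2 n t / (m + ½). The sixth-longest wavelength is m = 5: λ = 2 × 1.38 × 837 / 5.50 = 420 nm.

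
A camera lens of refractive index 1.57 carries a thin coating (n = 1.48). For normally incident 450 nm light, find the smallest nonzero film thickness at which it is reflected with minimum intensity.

Ray reflecting at the top interface goes from n = 1.0 toward n = 1.48: a half-wave phase shift.
Ray reflecting at the bottom interface goes from n = 1.48 toward n = 1.57: a half-wave phase shift.
Zero or two π shifts → no net half-wave offset.
For minimum reflection here: 2 n t = (m + ½) λ.
Minimum at m = 0: t = λ / (4 n) = 450 / (4 × 1.48) = 76.0 nm.

76.0 nm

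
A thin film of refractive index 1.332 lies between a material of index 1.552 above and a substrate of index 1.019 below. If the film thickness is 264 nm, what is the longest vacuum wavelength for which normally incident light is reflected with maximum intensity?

Ray reflecting at the top interface goes from n = 1.552 toward n = 1.332: no phase shift.
Bottom surface (1.332 → 1.019): reflection off a lower-index medium gives no phase shift.
Zero or two π shifts → no net half-wave offset.
With no net inversion, constructive interference in reflection requires 2 n t = m λ.
λ = 2 n t / m. The longest wavelength is m = 1: λ = 2 × 1.332 × 264 / 1.00 = 703 nm.

703 nm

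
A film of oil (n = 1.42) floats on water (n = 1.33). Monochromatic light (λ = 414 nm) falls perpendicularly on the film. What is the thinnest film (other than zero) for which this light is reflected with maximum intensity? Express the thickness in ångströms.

729 Å

Top surface (1.0 → 1.42): reflection off a higher-index medium gives a half-wave phase shift.
Bottom surface (1.42 → 1.33): reflection off a lower-index medium gives no phase shift.
Net: one phase inversion between the two reflected rays.
So the condition for constructive reflection is 2 n t = (m + ½) λ.
Minimum at m = 0: t = λ / (4 n) = 414 / (4 × 1.42) = 72.9 nm.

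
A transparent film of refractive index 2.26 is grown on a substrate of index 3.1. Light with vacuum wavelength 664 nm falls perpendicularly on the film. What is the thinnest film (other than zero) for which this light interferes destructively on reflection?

73.5 nm

At the upper boundary (n = 1.0 to n = 2.26) the reflected ray undergoes a half-wave phase shift.
At the lower boundary (n = 2.26 to n = 3.1) the reflected ray undergoes a half-wave phase shift.
Net: no relative phase inversion (both shifts match).
For dark reflection here: 2 n t = (m + ½) λ.
Minimum at m = 0: t = λ / (4 n) = 664 / (4 × 2.26) = 73.5 nm.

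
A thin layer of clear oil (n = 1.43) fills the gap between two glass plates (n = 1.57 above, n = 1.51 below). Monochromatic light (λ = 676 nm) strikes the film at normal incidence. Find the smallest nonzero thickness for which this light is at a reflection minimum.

236 nm

At the upper boundary (n = 1.57 to n = 1.43) the reflected ray undergoes no phase shift.
Ray reflecting at the bottom interface goes from n = 1.43 toward n = 1.51: a half-wave phase shift.
The two reflections differ by half a wavelength.
For minimum reflection here: 2 n t = m λ.
The smallest nonzero thickness corresponds to m = 1: t = m λ / (2 n) = 1.00 × 676 / (2 × 1.43) = 236 nm.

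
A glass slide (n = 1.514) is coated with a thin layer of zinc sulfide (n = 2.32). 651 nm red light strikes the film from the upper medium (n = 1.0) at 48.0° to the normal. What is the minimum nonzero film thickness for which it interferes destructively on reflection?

At the upper boundary (n = 1.0 to n = 2.32) the reflected ray undergoes a half-wave phase shift.
Bottom surface (2.32 → 1.514): reflection off a lower-index medium gives no phase shift.
Net: one phase inversion between the two reflected rays.
So the condition for destructive reflection is 2 n t cos θ_r = m λ.
Snell's law: 1.0 sin 48.0° = 2.32 sin θ_r → sin θ_r = 0.320, cos θ_r = 0.947.
Minimum nonzero at m = 1: t = λ / (2 n cos θ_r) = 651 / (2 × 2.32 × 0.947) = 148 nm.

148 nm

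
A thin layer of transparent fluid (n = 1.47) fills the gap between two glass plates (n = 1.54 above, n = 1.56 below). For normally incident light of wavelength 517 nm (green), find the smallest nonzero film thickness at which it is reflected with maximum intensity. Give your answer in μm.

0.0879 μm

Top surface (1.54 → 1.47): reflection off a lower-index medium gives no phase shift.
Ray reflecting at the bottom interface goes from n = 1.47 toward n = 1.56: a half-wave phase shift.
Net: one phase inversion between the two reflected rays.
With one net inversion, constructive interference in reflection requires 2 n t = (m + ½) λ.
Minimum at m = 0: t = λ / (4 n) = 517 / (4 × 1.47) = 87.9 nm.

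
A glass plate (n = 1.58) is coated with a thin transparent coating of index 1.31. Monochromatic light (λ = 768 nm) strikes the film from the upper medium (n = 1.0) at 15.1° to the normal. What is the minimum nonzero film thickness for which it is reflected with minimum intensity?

Top surface (1.0 → 1.31): reflection off a higher-index medium gives a half-wave phase shift.
At the lower boundary (n = 1.31 to n = 1.58) the reflected ray undergoes a half-wave phase shift.
Net: no relative phase inversion (both shifts match).
So the condition for destructive reflection is 2 n t cos θ_r = (m + ½) λ.
Snell's law: 1.0 sin 15.1° = 1.31 sin θ_r → sin θ_r = 0.199, cos θ_r = 0.980.
Minimum at m = 0: t = λ / (4 n cos θ_r) = 768 / (4 × 1.31 × 0.980) = 150 nm.

150 nm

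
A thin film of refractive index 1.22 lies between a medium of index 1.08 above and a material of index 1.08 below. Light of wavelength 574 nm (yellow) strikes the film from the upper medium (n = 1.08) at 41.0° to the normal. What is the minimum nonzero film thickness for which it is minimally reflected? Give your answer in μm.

Top surface (1.08 → 1.22): reflection off a higher-index medium gives a half-wave phase shift.
At the lower boundary (n = 1.22 to n = 1.08) the reflected ray undergoes no phase shift.
Exactly one π shift → a net half-wave offset.
So the condition for destructive reflection is 2 n t cos θ_r = m λ.
Snell's law: 1.08 sin 41.0° = 1.22 sin θ_r → sin θ_r = 0.581, cos θ_r = 0.814.
Minimum nonzero at m = 1: t = λ / (2 n cos θ_r) = 574 / (2 × 1.22 × 0.814) = 289 nm.

0.289 μm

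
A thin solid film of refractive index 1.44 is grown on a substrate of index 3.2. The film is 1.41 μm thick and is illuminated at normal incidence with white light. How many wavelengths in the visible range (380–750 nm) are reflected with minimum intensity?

6

At the upper boundary (n = 1.0 to n = 1.44) the reflected ray undergoes a half-wave phase shift.
Bottom surface (1.44 → 3.2): reflection off a higher-index medium gives a half-wave phase shift.
The two reflections carry the same phase change, so no net offset.
With no net inversion, destructive interference in reflection requires 2 n t = (m + ½) λ.
λ = 2 n t / (m + ½) = 4061 / (m + ½) nm.
m=4: 902 nm (IR); m=5: 738 nm (visible); m=6: 625 nm (visible); m=7: 541 nm (visible); m=8: 478 nm (visible); m=9: 427 nm (visible); m=10: 387 nm (visible); m=11: 353 nm (UV).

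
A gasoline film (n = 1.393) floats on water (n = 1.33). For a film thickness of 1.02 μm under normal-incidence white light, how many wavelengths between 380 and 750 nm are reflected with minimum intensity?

4

Ray reflecting at the top interface goes from n = 1.0 toward n = 1.393: a half-wave phase shift.
Bottom surface (1.393 → 1.33): reflection off a lower-index medium gives no phase shift.
Net: one phase inversion between the two reflected rays.
For dark reflection here: 2 n t = m λ.
λ = 2 n t / m = 2842 / m nm.
m=3: 947 nm (IR); m=4: 710 nm (visible); m=5: 568 nm (visible); m=6: 474 nm (visible); m=7: 406 nm (visible); m=8: 355 nm (UV).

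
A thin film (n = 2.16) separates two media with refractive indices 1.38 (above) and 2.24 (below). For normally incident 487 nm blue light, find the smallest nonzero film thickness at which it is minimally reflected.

56.4 nm

Ray reflecting at the top interface goes from n = 1.38 toward n = 2.16: a half-wave phase shift.
Bottom surface (2.16 → 2.24): reflection off a higher-index medium gives a half-wave phase shift.
Zero or two π shifts → no net half-wave offset.
So the condition for destructive reflection is 2 n t = (m + ½) λ.
Minimum at m = 0: t = λ / (4 n) = 487 / (4 × 2.16) = 56.4 nm.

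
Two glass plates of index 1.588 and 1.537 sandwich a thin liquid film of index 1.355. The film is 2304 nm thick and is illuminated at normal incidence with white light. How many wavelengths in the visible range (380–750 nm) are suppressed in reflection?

8

At the upper boundary (n = 1.588 to n = 1.355) the reflected ray undergoes no phase shift.
Ray reflecting at the bottom interface goes from n = 1.355 toward n = 1.537: a half-wave phase shift.
Exactly one π shift → a net half-wave offset.
For weak reflection here: 2 n t = m λ.
λ = 2 n t / m = 6244 / m nm.
m=8: 780 nm (IR); m=9: 694 nm (visible); m=10: 624 nm (visible); m=11: 568 nm (visible); m=12: 520 nm (visible); m=13: 480 nm (visible); m=14: 446 nm (visible); m=15: 416 nm (visible); m=16: 390 nm (visible); m=17: 367 nm (UV).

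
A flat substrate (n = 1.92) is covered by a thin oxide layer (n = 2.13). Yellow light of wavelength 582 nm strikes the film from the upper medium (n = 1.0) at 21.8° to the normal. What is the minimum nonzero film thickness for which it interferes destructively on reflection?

139 nm

At the upper boundary (n = 1.0 to n = 2.13) the reflected ray undergoes a half-wave phase shift.
Bottom surface (2.13 → 1.92): reflection off a lower-index medium gives no phase shift.
The two reflections differ by half a wavelength.
With one net inversion, destructive interference in reflection requires 2 n t cos θ_r = m λ.
Snell's law: 1.0 sin 21.8° = 2.13 sin θ_r → sin θ_r = 0.174, cos θ_r = 0.985.
Minimum nonzero at m = 1: t = λ / (2 n cos θ_r) = 582 / (2 × 2.13 × 0.985) = 139 nm.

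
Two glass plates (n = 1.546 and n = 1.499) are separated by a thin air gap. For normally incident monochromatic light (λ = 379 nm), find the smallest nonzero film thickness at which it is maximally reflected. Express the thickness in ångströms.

Top surface (1.546 → 1.0): reflection off a lower-index medium gives no phase shift.
Ray reflecting at the bottom interface goes from n = 1.0 toward n = 1.499: a half-wave phase shift.
Net: one phase inversion between the two reflected rays.
With one net inversion, constructive interference in reflection requires 2 n t = (m + ½) λ.
Minimum at m = 0: t = λ / (4 n) = 379 / (4 × 1.0) = 94.8 nm.

948 Å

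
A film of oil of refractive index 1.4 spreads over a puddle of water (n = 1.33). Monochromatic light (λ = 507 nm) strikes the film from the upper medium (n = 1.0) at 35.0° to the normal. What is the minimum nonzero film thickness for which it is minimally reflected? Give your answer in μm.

Top surface (1.0 → 1.4): reflection off a higher-index medium gives a half-wave phase shift.
Bottom surface (1.4 → 1.33): reflection off a lower-index medium gives no phase shift.
Exactly one π shift → a net half-wave offset.
For weak reflection here: 2 n t cos θ_r = m λ.
Snell's law: 1.0 sin 35.0° = 1.4 sin θ_r → sin θ_r = 0.410, cos θ_r = 0.912.
Minimum nonzero at m = 1: t = λ / (2 n cos θ_r) = 507 / (2 × 1.4 × 0.912) = 198 nm.

0.198 μm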